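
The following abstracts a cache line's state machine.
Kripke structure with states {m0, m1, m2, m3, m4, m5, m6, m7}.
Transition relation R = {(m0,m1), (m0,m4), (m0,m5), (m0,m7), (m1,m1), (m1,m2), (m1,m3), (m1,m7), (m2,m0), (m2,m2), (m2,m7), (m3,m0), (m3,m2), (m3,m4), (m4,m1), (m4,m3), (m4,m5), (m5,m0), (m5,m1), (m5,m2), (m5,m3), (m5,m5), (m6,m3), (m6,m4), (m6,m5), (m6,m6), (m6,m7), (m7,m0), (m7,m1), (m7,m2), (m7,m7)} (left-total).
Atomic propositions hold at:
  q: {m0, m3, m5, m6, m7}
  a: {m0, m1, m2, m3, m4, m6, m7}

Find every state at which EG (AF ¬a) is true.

{m5}

Sat(¬a) = {m5}
AF ¬a: least fixpoint, start Z0 = {m5}, add states with every successor in Z. Already a fixed point.
Sat(AF ¬a) = {m5}
EG (AF ¬a): greatest fixpoint, start Z0 = {m5}, keep only states in Sat with some successor in Z. Already a fixed point.
Sat(EG (AF ¬a)) = {m5}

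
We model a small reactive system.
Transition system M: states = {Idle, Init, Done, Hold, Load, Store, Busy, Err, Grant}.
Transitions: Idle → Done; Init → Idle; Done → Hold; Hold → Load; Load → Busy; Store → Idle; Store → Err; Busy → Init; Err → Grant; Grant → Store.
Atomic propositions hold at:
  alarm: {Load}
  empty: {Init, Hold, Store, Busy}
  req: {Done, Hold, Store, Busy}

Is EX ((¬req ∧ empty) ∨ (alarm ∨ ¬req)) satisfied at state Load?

No

Sat(¬req) = {Idle, Init, Load, Err, Grant}
Sat(¬req ∧ empty) = {Init}
Sat(alarm ∨ ¬req) = {Idle, Init, Load, Err, Grant}
Sat((¬req ∧ empty) ∨ (alarm ∨ ¬req)) = {Idle, Init, Load, Err, Grant}
Sat(EX ((¬req ∧ empty) ∨ (alarm ∨ ¬req))) = {s : some successor in {Idle, Init, Load, Err, Grant}} = {Init, Hold, Store, Busy, Err}
Load ∉ Sat(EX ((¬req ∧ empty) ∨ (alarm ∨ ¬req))) = {Init, Hold, Store, Busy, Err}, so the formula does not hold at Load.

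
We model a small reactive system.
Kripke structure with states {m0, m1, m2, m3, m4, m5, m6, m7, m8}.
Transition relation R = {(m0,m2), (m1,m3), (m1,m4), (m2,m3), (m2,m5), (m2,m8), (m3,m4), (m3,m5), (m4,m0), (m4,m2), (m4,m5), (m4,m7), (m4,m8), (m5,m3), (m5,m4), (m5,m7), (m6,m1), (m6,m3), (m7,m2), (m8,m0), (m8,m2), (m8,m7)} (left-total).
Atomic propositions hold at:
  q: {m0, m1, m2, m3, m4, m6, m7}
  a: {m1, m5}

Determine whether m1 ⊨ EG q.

EG q: greatest fixpoint, start Z0 = {m0, m1, m2, m3, m4, m6, m7}, keep only states in Sat with some successor in Z. Already a fixed point.
Sat(EG q) = {m0, m1, m2, m3, m4, m6, m7}
m1 ∈ Sat(EG q) = {m0, m1, m2, m3, m4, m6, m7}, so the formula holds at m1.

Yes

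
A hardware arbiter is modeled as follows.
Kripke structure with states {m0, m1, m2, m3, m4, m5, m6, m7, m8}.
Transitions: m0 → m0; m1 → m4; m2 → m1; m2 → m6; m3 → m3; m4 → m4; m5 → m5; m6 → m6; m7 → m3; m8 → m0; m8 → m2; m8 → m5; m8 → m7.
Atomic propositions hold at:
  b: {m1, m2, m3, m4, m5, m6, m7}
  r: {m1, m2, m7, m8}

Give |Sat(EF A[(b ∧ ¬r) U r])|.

4

Sat(¬r) = {m0, m3, m4, m5, m6}
Sat(b ∧ ¬r) = {m3, m4, m5, m6}
A[(b ∧ ¬r) U r]: least fixpoint, start Z0 = Sat(r) = {m1, m2, m7, m8}, add states in Sat(b ∧ ¬r) with every successor in Z. Already a fixed point.
Sat(A[(b ∧ ¬r) U r]) = {m1, m2, m7, m8}
EF A[(b ∧ ¬r) U r]: least fixpoint, start Z0 = {m1, m2, m7, m8}, add states with some successor in Z. Already a fixed point.
Sat(EF A[(b ∧ ¬r) U r]) = {m1, m2, m7, m8}
|Sat(EF A[(b ∧ ¬r) U r])| = |{m1, m2, m7, m8}| = 4.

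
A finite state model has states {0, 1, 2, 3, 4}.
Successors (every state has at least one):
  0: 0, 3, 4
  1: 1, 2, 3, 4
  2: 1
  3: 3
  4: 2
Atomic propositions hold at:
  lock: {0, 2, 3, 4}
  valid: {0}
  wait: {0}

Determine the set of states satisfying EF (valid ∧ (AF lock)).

AF lock: least fixpoint, start Z0 = {0, 2, 3, 4}, add states with every successor in Z. Already a fixed point.
Sat(AF lock) = {0, 2, 3, 4}
Sat(valid ∧ (AF lock)) = {0}
EF (valid ∧ (AF lock)): least fixpoint, start Z0 = {0}, add states with some successor in Z. Already a fixed point.
Sat(EF (valid ∧ (AF lock))) = {0}

{0}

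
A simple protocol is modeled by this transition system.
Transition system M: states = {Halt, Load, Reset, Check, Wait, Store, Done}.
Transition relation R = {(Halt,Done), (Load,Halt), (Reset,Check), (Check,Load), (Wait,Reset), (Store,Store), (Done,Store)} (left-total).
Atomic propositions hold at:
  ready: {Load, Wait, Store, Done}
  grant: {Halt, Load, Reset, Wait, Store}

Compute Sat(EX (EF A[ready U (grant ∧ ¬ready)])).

Sat(¬ready) = {Halt, Reset, Check}
Sat(grant ∧ ¬ready) = {Halt, Reset}
A[ready U (grant ∧ ¬ready)]: least fixpoint, start Z0 = Sat((grant ∧ ¬ready)) = {Halt, Reset}, add states in Sat(ready) with every successor in Z. Z1 = {Halt, Load, Reset, Wait}; fixed.
Sat(A[ready U (grant ∧ ¬ready)]) = {Halt, Load, Reset, Wait}
EF A[ready U (grant ∧ ¬ready)]: least fixpoint, start Z0 = {Halt, Load, Reset, Wait}, add states with some successor in Z. Z1 = {Halt, Load, Reset, Check, Wait}; fixed.
Sat(EF A[ready U (grant ∧ ¬ready)]) = {Halt, Load, Reset, Check, Wait}
Sat(EX (EF A[ready U (grant ∧ ¬ready)])) = {s : some successor in {Halt, Load, Reset, Check, Wait}} = {Load, Reset, Check, Wait}

{Load, Reset, Check, Wait}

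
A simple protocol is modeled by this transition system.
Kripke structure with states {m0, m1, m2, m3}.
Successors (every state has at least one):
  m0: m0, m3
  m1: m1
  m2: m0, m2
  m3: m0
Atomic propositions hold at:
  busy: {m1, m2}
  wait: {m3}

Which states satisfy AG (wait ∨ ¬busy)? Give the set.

{m0, m3}

Sat(¬busy) = {m0, m3}
Sat(wait ∨ ¬busy) = {m0, m3}
AG (wait ∨ ¬busy): greatest fixpoint, start Z0 = {m0, m3}, keep only states in Sat with every successor in Z. Already a fixed point.
Sat(AG (wait ∨ ¬busy)) = {m0, m3}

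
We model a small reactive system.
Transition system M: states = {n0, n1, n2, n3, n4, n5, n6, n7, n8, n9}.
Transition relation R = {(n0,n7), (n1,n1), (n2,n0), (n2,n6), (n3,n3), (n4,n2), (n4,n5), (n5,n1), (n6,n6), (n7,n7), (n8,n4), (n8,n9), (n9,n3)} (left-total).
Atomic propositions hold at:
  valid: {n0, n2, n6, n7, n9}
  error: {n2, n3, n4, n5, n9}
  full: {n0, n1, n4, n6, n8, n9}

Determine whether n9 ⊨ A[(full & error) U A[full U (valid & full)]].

Sat(full & error) = {n4, n9}
Sat(valid & full) = {n0, n6, n9}
A[full U (valid & full)]: least fixpoint, start Z0 = Sat((valid & full)) = {n0, n6, n9}, add states in Sat(full) with every successor in Z. Already a fixed point.
Sat(A[full U (valid & full)]) = {n0, n6, n9}
A[(full & error) U A[full U (valid & full)]]: least fixpoint, start Z0 = Sat(A[full U (valid & full)]) = {n0, n6, n9}, add states in Sat(full & error) with every successor in Z. Already a fixed point.
Sat(A[(full & error) U A[full U (valid & full)]]) = {n0, n6, n9}
n9 ∈ Sat(A[(full & error) U A[full U (valid & full)]]) = {n0, n6, n9}, so the formula holds at n9.

Yes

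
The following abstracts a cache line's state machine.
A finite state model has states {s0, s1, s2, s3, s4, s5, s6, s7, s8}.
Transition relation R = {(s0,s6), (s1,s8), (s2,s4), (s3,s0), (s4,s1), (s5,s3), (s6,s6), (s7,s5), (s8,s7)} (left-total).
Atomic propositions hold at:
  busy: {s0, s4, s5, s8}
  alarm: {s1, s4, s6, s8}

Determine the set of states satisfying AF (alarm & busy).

{s1, s2, s4, s8}

Sat(alarm & busy) = {s4, s8}
AF (alarm & busy): least fixpoint, start Z0 = {s4, s8}, add states with every successor in Z. Z1 = {s1, s2, s4, s8}; fixed.
Sat(AF (alarm & busy)) = {s1, s2, s4, s8}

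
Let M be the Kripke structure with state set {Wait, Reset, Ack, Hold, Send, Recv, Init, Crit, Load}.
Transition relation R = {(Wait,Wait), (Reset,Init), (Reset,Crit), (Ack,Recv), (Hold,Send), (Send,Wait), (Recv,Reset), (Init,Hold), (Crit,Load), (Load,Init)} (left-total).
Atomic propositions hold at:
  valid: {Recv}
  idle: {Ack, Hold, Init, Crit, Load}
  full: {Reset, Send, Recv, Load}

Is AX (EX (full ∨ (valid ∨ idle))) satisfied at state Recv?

Yes

Sat(valid ∨ idle) = {Ack, Hold, Recv, Init, Crit, Load}
Sat(full ∨ (valid ∨ idle)) = {Reset, Ack, Hold, Send, Recv, Init, Crit, Load}
Sat(EX (full ∨ (valid ∨ idle))) = {s : some successor in {Reset, Ack, Hold, Send, Recv, Init, Crit, Load}} = {Reset, Ack, Hold, Recv, Init, Crit, Load}
Sat(AX (EX (full ∨ (valid ∨ idle)))) = {s : every successor in {Reset, Ack, Hold, Recv, Init, Crit, Load}} = {Reset, Ack, Recv, Init, Crit, Load}
Recv ∈ Sat(AX (EX (full ∨ (valid ∨ idle)))) = {Reset, Ack, Recv, Init, Crit, Load}, so the formula holds at Recv.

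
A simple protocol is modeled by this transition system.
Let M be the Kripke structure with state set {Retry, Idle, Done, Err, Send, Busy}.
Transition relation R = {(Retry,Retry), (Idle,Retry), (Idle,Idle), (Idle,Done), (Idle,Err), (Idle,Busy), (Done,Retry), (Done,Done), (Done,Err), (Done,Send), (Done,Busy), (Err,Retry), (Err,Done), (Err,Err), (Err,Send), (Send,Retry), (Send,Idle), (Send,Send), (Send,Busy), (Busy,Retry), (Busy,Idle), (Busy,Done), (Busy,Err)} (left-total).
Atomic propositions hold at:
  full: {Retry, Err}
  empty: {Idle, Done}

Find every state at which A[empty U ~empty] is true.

Sat(~empty) = {Retry, Err, Send, Busy}
A[empty U ~empty]: least fixpoint, start Z0 = Sat(~empty) = {Retry, Err, Send, Busy}, add states in Sat(empty) with every successor in Z. Already a fixed point.
Sat(A[empty U ~empty]) = {Retry, Err, Send, Busy}

{Retry, Err, Send, Busy}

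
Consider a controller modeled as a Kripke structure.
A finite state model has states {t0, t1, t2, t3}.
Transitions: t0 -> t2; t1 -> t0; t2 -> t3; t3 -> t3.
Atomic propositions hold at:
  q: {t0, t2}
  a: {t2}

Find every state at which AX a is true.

{t0}

Sat(AX a) = {s : every successor in {t2}} = {t0}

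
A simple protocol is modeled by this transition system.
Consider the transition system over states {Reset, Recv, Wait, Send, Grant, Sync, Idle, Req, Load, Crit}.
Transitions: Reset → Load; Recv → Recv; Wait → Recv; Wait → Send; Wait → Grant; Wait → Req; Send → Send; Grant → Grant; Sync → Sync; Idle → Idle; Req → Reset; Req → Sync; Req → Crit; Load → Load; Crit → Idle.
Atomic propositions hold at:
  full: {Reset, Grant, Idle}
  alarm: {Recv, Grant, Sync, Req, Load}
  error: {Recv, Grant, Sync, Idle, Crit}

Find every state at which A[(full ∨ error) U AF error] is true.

Sat(full ∨ error) = {Reset, Recv, Grant, Sync, Idle, Crit}
AF error: least fixpoint, start Z0 = {Recv, Grant, Sync, Idle, Crit}, add states with every successor in Z. Already a fixed point.
Sat(AF error) = {Recv, Grant, Sync, Idle, Crit}
A[(full ∨ error) U AF error]: least fixpoint, start Z0 = Sat(AF error) = {Recv, Grant, Sync, Idle, Crit}, add states in Sat(full ∨ error) with every successor in Z. Already a fixed point.
Sat(A[(full ∨ error) U AF error]) = {Recv, Grant, Sync, Idle, Crit}

{Recv, Grant, Sync, Idle, Crit}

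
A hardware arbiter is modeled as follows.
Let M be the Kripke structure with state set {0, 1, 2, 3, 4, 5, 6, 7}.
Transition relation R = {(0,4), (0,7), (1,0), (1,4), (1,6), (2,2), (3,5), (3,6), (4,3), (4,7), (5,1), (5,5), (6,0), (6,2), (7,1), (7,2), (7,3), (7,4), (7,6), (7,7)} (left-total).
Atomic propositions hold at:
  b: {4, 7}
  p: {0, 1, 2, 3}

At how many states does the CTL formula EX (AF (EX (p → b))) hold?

7

Sat(p → b) = {4, 5, 6, 7}
Sat(EX (p → b)) = {s : some successor in {4, 5, 6, 7}} = {0, 1, 3, 4, 5, 7}
AF (EX (p → b)): least fixpoint, start Z0 = {0, 1, 3, 4, 5, 7}, add states with every successor in Z. Already a fixed point.
Sat(AF (EX (p → b))) = {0, 1, 3, 4, 5, 7}
Sat(EX (AF (EX (p → b)))) = {s : some successor in {0, 1, 3, 4, 5, 7}} = {0, 1, 3, 4, 5, 6, 7}
|Sat(EX (AF (EX (p → b))))| = |{0, 1, 3, 4, 5, 6, 7}| = 7.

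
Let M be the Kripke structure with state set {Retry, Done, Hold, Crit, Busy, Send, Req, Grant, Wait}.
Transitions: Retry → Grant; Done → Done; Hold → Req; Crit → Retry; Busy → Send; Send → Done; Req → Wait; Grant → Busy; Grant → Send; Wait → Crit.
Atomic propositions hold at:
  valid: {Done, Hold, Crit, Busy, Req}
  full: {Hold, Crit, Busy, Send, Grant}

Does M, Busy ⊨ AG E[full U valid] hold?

Yes

E[full U valid]: least fixpoint, start Z0 = Sat(valid) = {Done, Hold, Crit, Busy, Req}, add states in Sat(full) with some successor in Z. Z1 = {Done, Hold, Crit, Busy, Send, Req, Grant}; fixed.
Sat(E[full U valid]) = {Done, Hold, Crit, Busy, Send, Req, Grant}
AG E[full U valid]: greatest fixpoint, start Z0 = {Done, Hold, Crit, Busy, Send, Req, Grant}, keep only states in Sat with every successor in Z. Z1 = {Done, Hold, Busy, Send, Grant}; Z2 = {Done, Busy, Send, Grant}; fixed.
Sat(AG E[full U valid]) = {Done, Busy, Send, Grant}
Busy ∈ Sat(AG E[full U valid]) = {Done, Busy, Send, Grant}, so the formula holds at Busy.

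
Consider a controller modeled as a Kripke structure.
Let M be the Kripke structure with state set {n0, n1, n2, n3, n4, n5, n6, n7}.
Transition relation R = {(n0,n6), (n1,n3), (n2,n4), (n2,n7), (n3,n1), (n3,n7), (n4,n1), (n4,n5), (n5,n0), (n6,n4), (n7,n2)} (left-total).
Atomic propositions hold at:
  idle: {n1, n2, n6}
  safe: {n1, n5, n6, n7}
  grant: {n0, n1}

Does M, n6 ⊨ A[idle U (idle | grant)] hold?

Sat(idle | grant) = {n0, n1, n2, n6}
A[idle U (idle | grant)]: least fixpoint, start Z0 = Sat((idle | grant)) = {n0, n1, n2, n6}, add states in Sat(idle) with every successor in Z. Already a fixed point.
Sat(A[idle U (idle | grant)]) = {n0, n1, n2, n6}
n6 ∈ Sat(A[idle U (idle | grant)]) = {n0, n1, n2, n6}, so the formula holds at n6.

Yes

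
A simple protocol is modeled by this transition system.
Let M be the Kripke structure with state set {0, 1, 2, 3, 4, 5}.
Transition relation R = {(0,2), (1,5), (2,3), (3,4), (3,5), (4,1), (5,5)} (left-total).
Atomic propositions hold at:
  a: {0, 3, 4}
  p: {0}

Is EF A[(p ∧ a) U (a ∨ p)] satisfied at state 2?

Yes

Sat(p ∧ a) = {0}
Sat(a ∨ p) = {0, 3, 4}
A[(p ∧ a) U (a ∨ p)]: least fixpoint, start Z0 = Sat((a ∨ p)) = {0, 3, 4}, add states in Sat(p ∧ a) with every successor in Z. Already a fixed point.
Sat(A[(p ∧ a) U (a ∨ p)]) = {0, 3, 4}
EF A[(p ∧ a) U (a ∨ p)]: least fixpoint, start Z0 = {0, 3, 4}, add states with some successor in Z. Z1 = {0, 2, 3, 4}; fixed.
Sat(EF A[(p ∧ a) U (a ∨ p)]) = {0, 2, 3, 4}
2 ∈ Sat(EF A[(p ∧ a) U (a ∨ p)]) = {0, 2, 3, 4}, so the formula holds at 2.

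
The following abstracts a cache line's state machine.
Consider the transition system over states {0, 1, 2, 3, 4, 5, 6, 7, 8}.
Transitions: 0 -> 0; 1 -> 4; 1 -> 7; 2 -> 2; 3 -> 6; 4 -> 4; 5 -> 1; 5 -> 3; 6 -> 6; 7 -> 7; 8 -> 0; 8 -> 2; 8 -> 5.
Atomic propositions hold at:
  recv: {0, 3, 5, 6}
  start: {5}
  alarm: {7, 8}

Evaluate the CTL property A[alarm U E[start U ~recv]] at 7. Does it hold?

Yes

Sat(~recv) = {1, 2, 4, 7, 8}
E[start U ~recv]: least fixpoint, start Z0 = Sat(~recv) = {1, 2, 4, 7, 8}, add states in Sat(start) with some successor in Z. Z1 = {1, 2, 4, 5, 7, 8}; fixed.
Sat(E[start U ~recv]) = {1, 2, 4, 5, 7, 8}
A[alarm U E[start U ~recv]]: least fixpoint, start Z0 = Sat(E[start U ~recv]) = {1, 2, 4, 5, 7, 8}, add states in Sat(alarm) with every successor in Z. Already a fixed point.
Sat(A[alarm U E[start U ~recv]]) = {1, 2, 4, 5, 7, 8}
7 ∈ Sat(A[alarm U E[start U ~recv]]) = {1, 2, 4, 5, 7, 8}, so the formula holds at 7.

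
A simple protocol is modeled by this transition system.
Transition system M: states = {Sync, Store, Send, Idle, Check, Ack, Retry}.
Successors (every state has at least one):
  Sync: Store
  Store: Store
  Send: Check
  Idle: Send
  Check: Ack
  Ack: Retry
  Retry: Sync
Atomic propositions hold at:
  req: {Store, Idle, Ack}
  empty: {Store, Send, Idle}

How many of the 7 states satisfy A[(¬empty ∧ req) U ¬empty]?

Sat(¬empty) = {Sync, Check, Ack, Retry}
Sat(¬empty ∧ req) = {Ack}
A[(¬empty ∧ req) U ¬empty]: least fixpoint, start Z0 = Sat(¬empty) = {Sync, Check, Ack, Retry}, add states in Sat(¬empty ∧ req) with every successor in Z. Already a fixed point.
Sat(A[(¬empty ∧ req) U ¬empty]) = {Sync, Check, Ack, Retry}
|Sat(A[(¬empty ∧ req) U ¬empty])| = |{Sync, Check, Ack, Retry}| = 4.

4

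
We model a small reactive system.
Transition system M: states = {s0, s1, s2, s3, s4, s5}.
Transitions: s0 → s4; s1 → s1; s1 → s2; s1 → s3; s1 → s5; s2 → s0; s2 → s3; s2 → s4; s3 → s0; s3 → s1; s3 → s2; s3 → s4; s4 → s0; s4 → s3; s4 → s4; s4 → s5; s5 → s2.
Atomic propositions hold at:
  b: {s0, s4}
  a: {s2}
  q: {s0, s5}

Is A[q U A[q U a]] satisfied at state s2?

Yes

A[q U a]: least fixpoint, start Z0 = Sat(a) = {s2}, add states in Sat(q) with every successor in Z. Z1 = {s2, s5}; fixed.
Sat(A[q U a]) = {s2, s5}
A[q U A[q U a]]: least fixpoint, start Z0 = Sat(A[q U a]) = {s2, s5}, add states in Sat(q) with every successor in Z. Already a fixed point.
Sat(A[q U A[q U a]]) = {s2, s5}
s2 ∈ Sat(A[q U A[q U a]]) = {s2, s5}, so the formula holds at s2.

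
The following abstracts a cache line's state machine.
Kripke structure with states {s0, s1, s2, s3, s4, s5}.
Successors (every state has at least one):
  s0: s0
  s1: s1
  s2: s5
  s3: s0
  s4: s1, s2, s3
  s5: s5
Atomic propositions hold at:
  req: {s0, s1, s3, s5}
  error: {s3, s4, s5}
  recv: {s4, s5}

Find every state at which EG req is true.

{s0, s1, s3, s5}

EG req: greatest fixpoint, start Z0 = {s0, s1, s3, s5}, keep only states in Sat with some successor in Z. Already a fixed point.
Sat(EG req) = {s0, s1, s3, s5}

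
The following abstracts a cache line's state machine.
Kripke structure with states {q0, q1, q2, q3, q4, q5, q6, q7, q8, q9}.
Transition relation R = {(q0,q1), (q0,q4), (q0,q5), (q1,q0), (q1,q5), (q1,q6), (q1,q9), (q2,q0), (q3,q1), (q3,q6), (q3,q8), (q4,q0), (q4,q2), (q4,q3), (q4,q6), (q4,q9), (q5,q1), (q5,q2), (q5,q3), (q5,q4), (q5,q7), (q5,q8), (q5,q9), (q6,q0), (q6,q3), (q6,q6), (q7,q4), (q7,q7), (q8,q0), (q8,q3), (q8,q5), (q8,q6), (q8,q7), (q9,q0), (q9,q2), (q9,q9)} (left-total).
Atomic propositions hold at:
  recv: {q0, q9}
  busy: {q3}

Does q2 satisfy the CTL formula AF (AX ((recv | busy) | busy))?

Sat(recv | busy) = {q0, q3, q9}
Sat((recv | busy) | busy) = {q0, q3, q9}
Sat(AX ((recv | busy) | busy)) = {s : every successor in {q0, q3, q9}} = {q2}
AF (AX ((recv | busy) | busy)): least fixpoint, start Z0 = {q2}, add states with every successor in Z. Already a fixed point.
Sat(AF (AX ((recv | busy) | busy))) = {q2}
q2 ∈ Sat(AF (AX ((recv | busy) | busy))) = {q2}, so the formula holds at q2.

Yes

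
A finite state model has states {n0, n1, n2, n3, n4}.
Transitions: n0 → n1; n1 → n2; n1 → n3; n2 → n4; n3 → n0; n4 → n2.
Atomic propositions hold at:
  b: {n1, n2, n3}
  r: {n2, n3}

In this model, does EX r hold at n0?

Sat(EX r) = {s : some successor in {n2, n3}} = {n1, n4}
n0 ∉ Sat(EX r) = {n1, n4}, so the formula does not hold at n0.

No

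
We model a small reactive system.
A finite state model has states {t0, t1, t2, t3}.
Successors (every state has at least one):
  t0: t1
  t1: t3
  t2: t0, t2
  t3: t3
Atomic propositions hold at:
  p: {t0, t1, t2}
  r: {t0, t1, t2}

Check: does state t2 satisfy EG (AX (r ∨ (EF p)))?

Yes

EF p: least fixpoint, start Z0 = {t0, t1, t2}, add states with some successor in Z. Already a fixed point.
Sat(EF p) = {t0, t1, t2}
Sat(r ∨ (EF p)) = {t0, t1, t2}
Sat(AX (r ∨ (EF p))) = {s : every successor in {t0, t1, t2}} = {t0, t2}
EG (AX (r ∨ (EF p))): greatest fixpoint, start Z0 = {t0, t2}, keep only states in Sat with some successor in Z. Z1 = {t2}; fixed.
Sat(EG (AX (r ∨ (EF p)))) = {t2}
t2 ∈ Sat(EG (AX (r ∨ (EF p)))) = {t2}, so the formula holds at t2.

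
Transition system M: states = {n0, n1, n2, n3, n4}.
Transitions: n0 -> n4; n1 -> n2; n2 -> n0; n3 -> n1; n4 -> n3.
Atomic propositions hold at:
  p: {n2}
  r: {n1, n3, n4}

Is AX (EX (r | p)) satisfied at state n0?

Sat(r | p) = {n1, n2, n3, n4}
Sat(EX (r | p)) = {s : some successor in {n1, n2, n3, n4}} = {n0, n1, n3, n4}
Sat(AX (EX (r | p))) = {s : every successor in {n0, n1, n3, n4}} = {n0, n2, n3, n4}
n0 ∈ Sat(AX (EX (r | p))) = {n0, n2, n3, n4}, so the formula holds at n0.

Yes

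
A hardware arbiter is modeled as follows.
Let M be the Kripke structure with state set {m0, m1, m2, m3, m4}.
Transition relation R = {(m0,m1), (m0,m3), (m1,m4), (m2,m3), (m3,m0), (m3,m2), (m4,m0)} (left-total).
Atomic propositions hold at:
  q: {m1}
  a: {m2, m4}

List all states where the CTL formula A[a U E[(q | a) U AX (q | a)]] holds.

{m1}

Sat(q | a) = {m1, m2, m4}
Sat(AX (q | a)) = {s : every successor in {m1, m2, m4}} = {m1}
E[(q | a) U AX (q | a)]: least fixpoint, start Z0 = Sat(AX (q | a)) = {m1}, add states in Sat(q | a) with some successor in Z. Already a fixed point.
Sat(E[(q | a) U AX (q | a)]) = {m1}
A[a U E[(q | a) U AX (q | a)]]: least fixpoint, start Z0 = Sat(E[(q | a) U AX (q | a)]) = {m1}, add states in Sat(a) with every successor in Z. Already a fixed point.
Sat(A[a U E[(q | a) U AX (q | a)]]) = {m1}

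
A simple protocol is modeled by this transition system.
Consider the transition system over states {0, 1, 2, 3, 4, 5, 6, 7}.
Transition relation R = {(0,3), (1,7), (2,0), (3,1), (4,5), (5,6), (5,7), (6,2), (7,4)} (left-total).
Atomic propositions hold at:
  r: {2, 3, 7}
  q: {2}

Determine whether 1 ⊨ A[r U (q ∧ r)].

Sat(q ∧ r) = {2}
A[r U (q ∧ r)]: least fixpoint, start Z0 = Sat((q ∧ r)) = {2}, add states in Sat(r) with every successor in Z. Already a fixed point.
Sat(A[r U (q ∧ r)]) = {2}
1 ∉ Sat(A[r U (q ∧ r)]) = {2}, so the formula does not hold at 1.

No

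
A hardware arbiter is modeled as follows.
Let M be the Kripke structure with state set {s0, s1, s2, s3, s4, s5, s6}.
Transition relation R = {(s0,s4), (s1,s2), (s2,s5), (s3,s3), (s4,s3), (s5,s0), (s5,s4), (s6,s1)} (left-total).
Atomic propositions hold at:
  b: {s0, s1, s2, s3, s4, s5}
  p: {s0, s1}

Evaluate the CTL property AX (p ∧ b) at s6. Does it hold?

Sat(p ∧ b) = {s0, s1}
Sat(AX (p ∧ b)) = {s : every successor in {s0, s1}} = {s6}
s6 ∈ Sat(AX (p ∧ b)) = {s6}, so the formula holds at s6.

Yes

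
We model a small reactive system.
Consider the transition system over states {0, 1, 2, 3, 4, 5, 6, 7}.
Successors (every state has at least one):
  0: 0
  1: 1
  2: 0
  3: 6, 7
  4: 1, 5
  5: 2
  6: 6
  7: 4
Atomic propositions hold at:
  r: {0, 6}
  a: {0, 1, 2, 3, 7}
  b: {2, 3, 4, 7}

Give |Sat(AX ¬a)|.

2

Sat(¬a) = {4, 5, 6}
Sat(AX ¬a) = {s : every successor in {4, 5, 6}} = {6, 7}
|Sat(AX ¬a)| = |{6, 7}| = 2.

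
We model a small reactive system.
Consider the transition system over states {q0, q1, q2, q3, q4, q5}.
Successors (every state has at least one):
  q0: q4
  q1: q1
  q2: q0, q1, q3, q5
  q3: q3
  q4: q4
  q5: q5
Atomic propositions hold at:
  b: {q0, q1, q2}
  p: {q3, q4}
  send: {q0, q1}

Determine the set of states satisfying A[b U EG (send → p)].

Sat(send → p) = {q2, q3, q4, q5}
EG (send → p): greatest fixpoint, start Z0 = {q2, q3, q4, q5}, keep only states in Sat with some successor in Z. Already a fixed point.
Sat(EG (send → p)) = {q2, q3, q4, q5}
A[b U EG (send → p)]: least fixpoint, start Z0 = Sat(EG (send → p)) = {q2, q3, q4, q5}, add states in Sat(b) with every successor in Z. Z1 = {q0, q2, q3, q4, q5}; fixed.
Sat(A[b U EG (send → p)]) = {q0, q2, q3, q4, q5}

{q0, q2, q3, q4, q5}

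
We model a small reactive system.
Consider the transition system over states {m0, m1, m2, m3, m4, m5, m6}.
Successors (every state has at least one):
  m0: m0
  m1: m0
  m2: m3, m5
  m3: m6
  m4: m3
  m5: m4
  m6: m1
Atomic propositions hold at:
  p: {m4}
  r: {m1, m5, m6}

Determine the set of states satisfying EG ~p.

Sat(~p) = {m0, m1, m2, m3, m5, m6}
EG ~p: greatest fixpoint, start Z0 = {m0, m1, m2, m3, m5, m6}, keep only states in Sat with some successor in Z. Z1 = {m0, m1, m2, m3, m6}; fixed.
Sat(EG ~p) = {m0, m1, m2, m3, m6}

{m0, m1, m2, m3, m6}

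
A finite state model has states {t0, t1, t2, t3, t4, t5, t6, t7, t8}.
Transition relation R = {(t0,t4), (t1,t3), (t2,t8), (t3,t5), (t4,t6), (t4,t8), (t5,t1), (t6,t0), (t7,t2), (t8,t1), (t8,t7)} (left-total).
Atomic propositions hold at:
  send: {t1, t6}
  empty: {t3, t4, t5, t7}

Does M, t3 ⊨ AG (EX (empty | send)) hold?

Sat(empty | send) = {t1, t3, t4, t5, t6, t7}
Sat(EX (empty | send)) = {s : some successor in {t1, t3, t4, t5, t6, t7}} = {t0, t1, t3, t4, t5, t8}
AG (EX (empty | send)): greatest fixpoint, start Z0 = {t0, t1, t3, t4, t5, t8}, keep only states in Sat with every successor in Z. Z1 = {t0, t1, t3, t5}; Z2 = {t1, t3, t5}; fixed.
Sat(AG (EX (empty | send))) = {t1, t3, t5}
t3 ∈ Sat(AG (EX (empty | send))) = {t1, t3, t5}, so the formula holds at t3.

Yes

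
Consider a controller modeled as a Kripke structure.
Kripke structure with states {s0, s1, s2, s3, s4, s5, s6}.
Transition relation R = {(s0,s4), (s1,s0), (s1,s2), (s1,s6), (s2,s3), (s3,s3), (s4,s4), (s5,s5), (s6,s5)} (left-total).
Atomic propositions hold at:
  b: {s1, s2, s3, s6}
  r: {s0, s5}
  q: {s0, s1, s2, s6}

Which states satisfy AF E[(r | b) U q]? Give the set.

Sat(r | b) = {s0, s1, s2, s3, s5, s6}
E[(r | b) U q]: least fixpoint, start Z0 = Sat(q) = {s0, s1, s2, s6}, add states in Sat(r | b) with some successor in Z. Already a fixed point.
Sat(E[(r | b) U q]) = {s0, s1, s2, s6}
AF E[(r | b) U q]: least fixpoint, start Z0 = {s0, s1, s2, s6}, add states with every successor in Z. Already a fixed point.
Sat(AF E[(r | b) U q]) = {s0, s1, s2, s6}

{s0, s1, s2, s6}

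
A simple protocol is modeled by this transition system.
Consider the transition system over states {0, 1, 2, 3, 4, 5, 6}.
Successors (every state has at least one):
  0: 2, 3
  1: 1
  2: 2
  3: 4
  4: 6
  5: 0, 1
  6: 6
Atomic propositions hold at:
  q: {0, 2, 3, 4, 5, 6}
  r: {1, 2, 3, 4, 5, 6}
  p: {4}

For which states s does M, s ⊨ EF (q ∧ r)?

{0, 2, 3, 4, 5, 6}

Sat(q ∧ r) = {2, 3, 4, 5, 6}
EF (q ∧ r): least fixpoint, start Z0 = {2, 3, 4, 5, 6}, add states with some successor in Z. Z1 = {0, 2, 3, 4, 5, 6}; fixed.
Sat(EF (q ∧ r)) = {0, 2, 3, 4, 5, 6}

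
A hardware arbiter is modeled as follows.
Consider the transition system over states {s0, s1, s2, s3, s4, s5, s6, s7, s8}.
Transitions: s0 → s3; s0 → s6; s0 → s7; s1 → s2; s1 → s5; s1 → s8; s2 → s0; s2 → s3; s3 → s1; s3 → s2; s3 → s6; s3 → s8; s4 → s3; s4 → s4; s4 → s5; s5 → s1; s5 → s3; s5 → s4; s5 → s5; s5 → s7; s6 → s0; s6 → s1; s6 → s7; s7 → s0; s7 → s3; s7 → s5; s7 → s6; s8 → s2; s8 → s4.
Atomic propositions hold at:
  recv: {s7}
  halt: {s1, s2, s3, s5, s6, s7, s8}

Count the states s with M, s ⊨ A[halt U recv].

A[halt U recv]: least fixpoint, start Z0 = Sat(recv) = {s7}, add states in Sat(halt) with every successor in Z. Already a fixed point.
Sat(A[halt U recv]) = {s7}
|Sat(A[halt U recv])| = |{s7}| = 1.

1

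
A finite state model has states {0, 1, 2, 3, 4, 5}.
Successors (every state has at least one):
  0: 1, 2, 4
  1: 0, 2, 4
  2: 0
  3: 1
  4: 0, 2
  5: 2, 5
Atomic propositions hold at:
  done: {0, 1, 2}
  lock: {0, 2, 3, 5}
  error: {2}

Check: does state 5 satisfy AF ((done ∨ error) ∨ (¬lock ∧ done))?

Sat(done ∨ error) = {0, 1, 2}
Sat(¬lock) = {1, 4}
Sat(¬lock ∧ done) = {1}
Sat((done ∨ error) ∨ (¬lock ∧ done)) = {0, 1, 2}
AF ((done ∨ error) ∨ (¬lock ∧ done)): least fixpoint, start Z0 = {0, 1, 2}, add states with every successor in Z. Z1 = {0, 1, 2, 3, 4}; fixed.
Sat(AF ((done ∨ error) ∨ (¬lock ∧ done))) = {0, 1, 2, 3, 4}
5 ∉ Sat(AF ((done ∨ error) ∨ (¬lock ∧ done))) = {0, 1, 2, 3, 4}, so the formula does not hold at 5.

No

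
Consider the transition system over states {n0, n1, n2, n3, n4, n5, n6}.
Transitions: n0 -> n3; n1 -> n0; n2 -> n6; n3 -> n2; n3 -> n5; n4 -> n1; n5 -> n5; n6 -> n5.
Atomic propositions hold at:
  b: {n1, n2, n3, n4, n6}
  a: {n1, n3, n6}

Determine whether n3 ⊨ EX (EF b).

EF b: least fixpoint, start Z0 = {n1, n2, n3, n4, n6}, add states with some successor in Z. Z1 = {n0, n1, n2, n3, n4, n6}; fixed.
Sat(EF b) = {n0, n1, n2, n3, n4, n6}
Sat(EX (EF b)) = {s : some successor in {n0, n1, n2, n3, n4, n6}} = {n0, n1, n2, n3, n4}
n3 ∈ Sat(EX (EF b)) = {n0, n1, n2, n3, n4}, so the formula holds at n3.

Yes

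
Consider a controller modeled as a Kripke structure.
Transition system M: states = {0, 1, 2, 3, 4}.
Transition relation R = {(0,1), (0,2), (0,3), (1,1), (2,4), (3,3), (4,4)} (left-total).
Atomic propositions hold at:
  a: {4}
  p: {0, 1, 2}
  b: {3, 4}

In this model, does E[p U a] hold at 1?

No

E[p U a]: least fixpoint, start Z0 = Sat(a) = {4}, add states in Sat(p) with some successor in Z. Z1 = {2, 4}; Z2 = {0, 2, 4}; fixed.
Sat(E[p U a]) = {0, 2, 4}
1 ∉ Sat(E[p U a]) = {0, 2, 4}, so the formula does not hold at 1.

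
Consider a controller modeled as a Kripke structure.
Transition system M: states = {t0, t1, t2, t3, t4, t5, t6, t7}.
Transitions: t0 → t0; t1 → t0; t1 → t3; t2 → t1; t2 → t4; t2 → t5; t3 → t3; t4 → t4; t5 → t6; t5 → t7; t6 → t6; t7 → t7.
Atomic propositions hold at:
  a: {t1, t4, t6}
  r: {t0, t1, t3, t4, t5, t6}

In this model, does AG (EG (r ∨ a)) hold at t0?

Sat(r ∨ a) = {t0, t1, t3, t4, t5, t6}
EG (r ∨ a): greatest fixpoint, start Z0 = {t0, t1, t3, t4, t5, t6}, keep only states in Sat with some successor in Z. Already a fixed point.
Sat(EG (r ∨ a)) = {t0, t1, t3, t4, t5, t6}
AG (EG (r ∨ a)): greatest fixpoint, start Z0 = {t0, t1, t3, t4, t5, t6}, keep only states in Sat with every successor in Z. Z1 = {t0, t1, t3, t4, t6}; fixed.
Sat(AG (EG (r ∨ a))) = {t0, t1, t3, t4, t6}
t0 ∈ Sat(AG (EG (r ∨ a))) = {t0, t1, t3, t4, t6}, so the formula holds at t0.

Yes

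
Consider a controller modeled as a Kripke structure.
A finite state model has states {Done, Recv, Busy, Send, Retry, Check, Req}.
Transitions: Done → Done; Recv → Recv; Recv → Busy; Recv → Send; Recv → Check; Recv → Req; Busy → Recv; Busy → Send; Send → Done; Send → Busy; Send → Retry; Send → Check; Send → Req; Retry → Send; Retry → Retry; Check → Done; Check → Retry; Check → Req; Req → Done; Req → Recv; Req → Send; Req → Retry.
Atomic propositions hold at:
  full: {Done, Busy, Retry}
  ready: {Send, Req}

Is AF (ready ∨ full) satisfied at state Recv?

Sat(ready ∨ full) = {Done, Busy, Send, Retry, Req}
AF (ready ∨ full): least fixpoint, start Z0 = {Done, Busy, Send, Retry, Req}, add states with every successor in Z. Z1 = {Done, Busy, Send, Retry, Check, Req}; fixed.
Sat(AF (ready ∨ full)) = {Done, Busy, Send, Retry, Check, Req}
Recv ∉ Sat(AF (ready ∨ full)) = {Done, Busy, Send, Retry, Check, Req}, so the formula does not hold at Recv.

No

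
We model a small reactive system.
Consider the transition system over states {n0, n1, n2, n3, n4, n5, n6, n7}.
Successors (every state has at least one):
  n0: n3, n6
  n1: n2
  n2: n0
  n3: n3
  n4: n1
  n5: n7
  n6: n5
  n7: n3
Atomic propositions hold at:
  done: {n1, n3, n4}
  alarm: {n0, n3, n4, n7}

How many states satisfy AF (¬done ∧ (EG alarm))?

Sat(¬done) = {n0, n2, n5, n6, n7}
EG alarm: greatest fixpoint, start Z0 = {n0, n3, n4, n7}, keep only states in Sat with some successor in Z. Z1 = {n0, n3, n7}; fixed.
Sat(EG alarm) = {n0, n3, n7}
Sat(¬done ∧ (EG alarm)) = {n0, n7}
AF (¬done ∧ (EG alarm)): least fixpoint, start Z0 = {n0, n7}, add states with every successor in Z. Z1 = {n0, n2, n5, n7}; Z2 = {n0, n1, n2, n5, n6, n7}; Z3 = {n0, n1, n2, n4, n5, n6, n7}; fixed.
Sat(AF (¬done ∧ (EG alarm))) = {n0, n1, n2, n4, n5, n6, n7}
|Sat(AF (¬done ∧ (EG alarm)))| = |{n0, n1, n2, n4, n5, n6, n7}| = 7.

7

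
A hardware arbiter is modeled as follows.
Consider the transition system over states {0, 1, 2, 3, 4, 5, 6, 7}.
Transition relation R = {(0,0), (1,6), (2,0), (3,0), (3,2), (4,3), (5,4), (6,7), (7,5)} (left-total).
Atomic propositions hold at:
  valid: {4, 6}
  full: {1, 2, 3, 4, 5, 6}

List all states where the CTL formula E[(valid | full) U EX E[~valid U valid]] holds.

{1, 5, 6, 7}

Sat(valid | full) = {1, 2, 3, 4, 5, 6}
Sat(~valid) = {0, 1, 2, 3, 5, 7}
E[~valid U valid]: least fixpoint, start Z0 = Sat(valid) = {4, 6}, add states in Sat(~valid) with some successor in Z. Z1 = {1, 4, 5, 6}; Z2 = {1, 4, 5, 6, 7}; fixed.
Sat(E[~valid U valid]) = {1, 4, 5, 6, 7}
Sat(EX E[~valid U valid]) = {s : some successor in {1, 4, 5, 6, 7}} = {1, 5, 6, 7}
E[(valid | full) U EX E[~valid U valid]]: least fixpoint, start Z0 = Sat(EX E[~valid U valid]) = {1, 5, 6, 7}, add states in Sat(valid | full) with some successor in Z. Already a fixed point.
Sat(E[(valid | full) U EX E[~valid U valid]]) = {1, 5, 6, 7}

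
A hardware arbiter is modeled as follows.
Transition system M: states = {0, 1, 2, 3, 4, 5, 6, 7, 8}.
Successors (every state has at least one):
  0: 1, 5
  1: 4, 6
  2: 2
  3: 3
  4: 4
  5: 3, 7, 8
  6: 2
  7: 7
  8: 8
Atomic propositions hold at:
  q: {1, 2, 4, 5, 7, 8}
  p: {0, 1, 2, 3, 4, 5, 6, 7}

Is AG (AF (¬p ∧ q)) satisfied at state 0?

No

Sat(¬p) = {8}
Sat(¬p ∧ q) = {8}
AF (¬p ∧ q): least fixpoint, start Z0 = {8}, add states with every successor in Z. Already a fixed point.
Sat(AF (¬p ∧ q)) = {8}
AG (AF (¬p ∧ q)): greatest fixpoint, start Z0 = {8}, keep only states in Sat with every successor in Z. Already a fixed point.
Sat(AG (AF (¬p ∧ q))) = {8}
0 ∉ Sat(AG (AF (¬p ∧ q))) = {8}, so the formula does not hold at 0.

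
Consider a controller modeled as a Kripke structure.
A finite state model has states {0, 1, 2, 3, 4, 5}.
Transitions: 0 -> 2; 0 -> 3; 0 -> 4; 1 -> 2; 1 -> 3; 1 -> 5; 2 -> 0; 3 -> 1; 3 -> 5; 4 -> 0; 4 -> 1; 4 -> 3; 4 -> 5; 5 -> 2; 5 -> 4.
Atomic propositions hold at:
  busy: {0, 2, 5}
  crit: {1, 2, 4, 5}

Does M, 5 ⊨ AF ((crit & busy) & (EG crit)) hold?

Yes

Sat(crit & busy) = {2, 5}
EG crit: greatest fixpoint, start Z0 = {1, 2, 4, 5}, keep only states in Sat with some successor in Z. Z1 = {1, 4, 5}; fixed.
Sat(EG crit) = {1, 4, 5}
Sat((crit & busy) & (EG crit)) = {5}
AF ((crit & busy) & (EG crit)): least fixpoint, start Z0 = {5}, add states with every successor in Z. Already a fixed point.
Sat(AF ((crit & busy) & (EG crit))) = {5}
5 ∈ Sat(AF ((crit & busy) & (EG crit))) = {5}, so the formula holds at 5.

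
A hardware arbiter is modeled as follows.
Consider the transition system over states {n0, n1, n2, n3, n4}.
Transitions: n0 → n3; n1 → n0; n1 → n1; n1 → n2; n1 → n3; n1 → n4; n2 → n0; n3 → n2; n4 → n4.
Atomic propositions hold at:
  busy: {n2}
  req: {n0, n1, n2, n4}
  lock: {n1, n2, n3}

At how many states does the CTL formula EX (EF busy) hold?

4

EF busy: least fixpoint, start Z0 = {n2}, add states with some successor in Z. Z1 = {n1, n2, n3}; Z2 = {n0, n1, n2, n3}; fixed.
Sat(EF busy) = {n0, n1, n2, n3}
Sat(EX (EF busy)) = {s : some successor in {n0, n1, n2, n3}} = {n0, n1, n2, n3}
|Sat(EX (EF busy))| = |{n0, n1, n2, n3}| = 4.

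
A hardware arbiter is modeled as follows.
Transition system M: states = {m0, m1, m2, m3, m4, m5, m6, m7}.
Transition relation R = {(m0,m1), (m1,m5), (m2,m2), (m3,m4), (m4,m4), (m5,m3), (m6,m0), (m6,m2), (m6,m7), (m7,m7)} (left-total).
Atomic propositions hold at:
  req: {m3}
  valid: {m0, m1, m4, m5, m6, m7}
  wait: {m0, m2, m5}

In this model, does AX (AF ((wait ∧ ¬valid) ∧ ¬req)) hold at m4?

Sat(¬valid) = {m2, m3}
Sat(wait ∧ ¬valid) = {m2}
Sat(¬req) = {m0, m1, m2, m4, m5, m6, m7}
Sat((wait ∧ ¬valid) ∧ ¬req) = {m2}
AF ((wait ∧ ¬valid) ∧ ¬req): least fixpoint, start Z0 = {m2}, add states with every successor in Z. Already a fixed point.
Sat(AF ((wait ∧ ¬valid) ∧ ¬req)) = {m2}
Sat(AX (AF ((wait ∧ ¬valid) ∧ ¬req))) = {s : every successor in {m2}} = {m2}
m4 ∉ Sat(AX (AF ((wait ∧ ¬valid) ∧ ¬req))) = {m2}, so the formula does not hold at m4.

No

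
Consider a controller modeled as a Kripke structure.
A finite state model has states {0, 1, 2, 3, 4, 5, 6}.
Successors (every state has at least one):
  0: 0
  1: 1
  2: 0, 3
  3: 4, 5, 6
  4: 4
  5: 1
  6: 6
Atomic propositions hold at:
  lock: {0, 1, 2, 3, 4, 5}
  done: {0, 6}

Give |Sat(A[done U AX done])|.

Sat(AX done) = {s : every successor in {0, 6}} = {0, 6}
A[done U AX done]: least fixpoint, start Z0 = Sat(AX done) = {0, 6}, add states in Sat(done) with every successor in Z. Already a fixed point.
Sat(A[done U AX done]) = {0, 6}
|Sat(A[done U AX done])| = |{0, 6}| = 2.

2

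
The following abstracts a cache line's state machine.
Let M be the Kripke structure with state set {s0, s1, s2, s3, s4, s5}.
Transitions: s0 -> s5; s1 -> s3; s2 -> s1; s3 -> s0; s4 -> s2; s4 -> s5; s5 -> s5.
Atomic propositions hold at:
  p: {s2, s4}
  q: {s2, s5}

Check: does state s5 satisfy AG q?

AG q: greatest fixpoint, start Z0 = {s2, s5}, keep only states in Sat with every successor in Z. Z1 = {s5}; fixed.
Sat(AG q) = {s5}
s5 ∈ Sat(AG q) = {s5}, so the formula holds at s5.

Yes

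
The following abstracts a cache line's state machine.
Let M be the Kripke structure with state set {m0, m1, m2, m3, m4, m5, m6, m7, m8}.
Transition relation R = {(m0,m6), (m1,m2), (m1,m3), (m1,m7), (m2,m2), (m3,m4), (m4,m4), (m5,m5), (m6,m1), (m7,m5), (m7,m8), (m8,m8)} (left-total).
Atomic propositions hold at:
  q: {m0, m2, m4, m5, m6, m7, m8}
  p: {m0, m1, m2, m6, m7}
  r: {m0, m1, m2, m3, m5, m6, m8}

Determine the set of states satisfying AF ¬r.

{m3, m4, m7}

Sat(¬r) = {m4, m7}
AF ¬r: least fixpoint, start Z0 = {m4, m7}, add states with every successor in Z. Z1 = {m3, m4, m7}; fixed.
Sat(AF ¬r) = {m3, m4, m7}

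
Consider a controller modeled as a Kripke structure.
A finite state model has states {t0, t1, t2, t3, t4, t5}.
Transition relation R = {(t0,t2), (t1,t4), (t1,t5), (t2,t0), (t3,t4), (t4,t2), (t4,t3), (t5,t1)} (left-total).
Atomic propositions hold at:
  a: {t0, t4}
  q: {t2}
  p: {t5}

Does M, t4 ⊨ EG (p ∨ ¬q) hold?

Sat(¬q) = {t0, t1, t3, t4, t5}
Sat(p ∨ ¬q) = {t0, t1, t3, t4, t5}
EG (p ∨ ¬q): greatest fixpoint, start Z0 = {t0, t1, t3, t4, t5}, keep only states in Sat with some successor in Z. Z1 = {t1, t3, t4, t5}; fixed.
Sat(EG (p ∨ ¬q)) = {t1, t3, t4, t5}
t4 ∈ Sat(EG (p ∨ ¬q)) = {t1, t3, t4, t5}, so the formula holds at t4.

Yes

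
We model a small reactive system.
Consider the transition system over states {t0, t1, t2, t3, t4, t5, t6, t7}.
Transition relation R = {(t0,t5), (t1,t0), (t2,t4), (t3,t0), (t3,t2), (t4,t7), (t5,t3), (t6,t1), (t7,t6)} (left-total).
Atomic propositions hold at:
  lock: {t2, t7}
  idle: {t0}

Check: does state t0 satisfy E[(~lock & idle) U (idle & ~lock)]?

Sat(~lock) = {t0, t1, t3, t4, t5, t6}
Sat(~lock & idle) = {t0}
Sat(idle & ~lock) = {t0}
E[(~lock & idle) U (idle & ~lock)]: least fixpoint, start Z0 = Sat((idle & ~lock)) = {t0}, add states in Sat(~lock & idle) with some successor in Z. Already a fixed point.
Sat(E[(~lock & idle) U (idle & ~lock)]) = {t0}
t0 ∈ Sat(E[(~lock & idle) U (idle & ~lock)]) = {t0}, so the formula holds at t0.

Yes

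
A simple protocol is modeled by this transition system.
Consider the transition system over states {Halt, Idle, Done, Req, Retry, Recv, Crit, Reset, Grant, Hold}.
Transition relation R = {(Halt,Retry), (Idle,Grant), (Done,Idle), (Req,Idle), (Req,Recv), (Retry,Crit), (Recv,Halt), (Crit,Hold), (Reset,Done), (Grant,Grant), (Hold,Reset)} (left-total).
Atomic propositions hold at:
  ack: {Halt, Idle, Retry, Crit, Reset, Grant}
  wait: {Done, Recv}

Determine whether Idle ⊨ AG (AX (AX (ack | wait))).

Yes

Sat(ack | wait) = {Halt, Idle, Done, Retry, Recv, Crit, Reset, Grant}
Sat(AX (ack | wait)) = {s : every successor in {Halt, Idle, Done, Retry, Recv, Crit, Reset, Grant}} = {Halt, Idle, Done, Req, Retry, Recv, Reset, Grant, Hold}
Sat(AX (AX (ack | wait))) = {s : every successor in {Halt, Idle, Done, Req, Retry, Recv, Reset, Grant, Hold}} = {Halt, Idle, Done, Req, Recv, Crit, Reset, Grant, Hold}
AG (AX (AX (ack | wait))): greatest fixpoint, start Z0 = {Halt, Idle, Done, Req, Recv, Crit, Reset, Grant, Hold}, keep only states in Sat with every successor in Z. Z1 = {Idle, Done, Req, Recv, Crit, Reset, Grant, Hold}; Z2 = {Idle, Done, Req, Crit, Reset, Grant, Hold}; Z3 = {Idle, Done, Crit, Reset, Grant, Hold}; fixed.
Sat(AG (AX (AX (ack | wait)))) = {Idle, Done, Crit, Reset, Grant, Hold}
Idle ∈ Sat(AG (AX (AX (ack | wait)))) = {Idle, Done, Crit, Reset, Grant, Hold}, so the formula holds at Idle.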